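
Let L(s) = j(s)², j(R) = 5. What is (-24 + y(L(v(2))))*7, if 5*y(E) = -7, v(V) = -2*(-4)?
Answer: -889/5 ≈ -177.80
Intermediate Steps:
v(V) = 8
L(s) = 25 (L(s) = 5² = 25)
y(E) = -7/5 (y(E) = (⅕)*(-7) = -7/5)
(-24 + y(L(v(2))))*7 = (-24 - 7/5)*7 = -127/5*7 = -889/5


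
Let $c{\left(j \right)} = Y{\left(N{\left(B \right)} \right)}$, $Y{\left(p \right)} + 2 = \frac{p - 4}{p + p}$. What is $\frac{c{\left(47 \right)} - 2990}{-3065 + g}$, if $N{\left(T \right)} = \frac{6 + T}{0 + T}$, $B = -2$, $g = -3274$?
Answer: $\frac{5981}{12678} \approx 0.47176$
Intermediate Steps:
$N{\left(T \right)} = \frac{6 + T}{T}$
$Y{\left(p \right)} = -2 + \frac{-4 + p}{2 p}$ ($Y{\left(p \right)} = -2 + \frac{p - 4}{p + p} = -2 + \frac{-4 + p}{2 p}$)
$c{\left(j \right)} = - \frac{1}{2}$ ($c{\left(j \right)} = - \frac{3}{2} - \frac{2}{\frac{1}{-2} \left(6 - 2\right)} = - \frac{3}{2} - \frac{2}{\left(- \frac{1}{2}\right) 4} = - \frac{3}{2} - \frac{2}{-2} = - \frac{3}{2} - -1 = - \frac{3}{2} + 1 = - \frac{1}{2}$)
$\frac{c{\left(47 \right)} - 2990}{-3065 + g} = \frac{- \frac{1}{2} - 2990}{-3065 - 3274} = - \frac{5981}{2 \left(-6339\right)} = \left(- \frac{5981}{2}\right) \left(- \frac{1}{6339}\right) = \frac{5981}{12678}$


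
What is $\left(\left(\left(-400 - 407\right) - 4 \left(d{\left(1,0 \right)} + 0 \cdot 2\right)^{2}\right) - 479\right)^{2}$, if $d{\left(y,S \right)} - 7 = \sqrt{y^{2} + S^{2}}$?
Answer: $2377764$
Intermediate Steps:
$d{\left(y,S \right)} = 7 + \sqrt{S^{2} + y^{2}}$ ($d{\left(y,S \right)} = 7 + \sqrt{y^{2} + S^{2}} = 7 + \sqrt{S^{2} + y^{2}}$)
$\left(\left(\left(-400 - 407\right) - 4 \left(d{\left(1,0 \right)} + 0 \cdot 2\right)^{2}\right) - 479\right)^{2} = \left(\left(\left(-400 - 407\right) - 4 \left(\left(7 + \sqrt{0^{2} + 1^{2}}\right) + 0 \cdot 2\right)^{2}\right) - 479\right)^{2} = \left(\left(-807 - 4 \left(\left(7 + \sqrt{0 + 1}\right) + 0\right)^{2}\right) - 479\right)^{2} = \left(\left(-807 - 4 \left(\left(7 + \sqrt{1}\right) + 0\right)^{2}\right) - 479\right)^{2} = \left(\left(-807 - 4 \left(\left(7 + 1\right) + 0\right)^{2}\right) - 479\right)^{2} = \left(\left(-807 - 4 \left(8 + 0\right)^{2}\right) - 479\right)^{2} = \left(\left(-807 - 4 \cdot 8^{2}\right) - 479\right)^{2} = \left(\left(-807 - 256\right) - 479\right)^{2} = \left(-1063 - 479\right)^{2} = \left(-1542\right)^{2} = 2377764$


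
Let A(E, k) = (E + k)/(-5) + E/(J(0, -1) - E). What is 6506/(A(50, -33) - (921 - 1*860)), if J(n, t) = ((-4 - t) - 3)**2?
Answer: -227710/2379 ≈ -95.717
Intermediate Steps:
J(n, t) = (-7 - t)**2
A(E, k) = -E/5 - k/5 + E/(36 - E) (A(E, k) = (E + k)/(-5) + E/((7 - 1)**2 - E) = (E + k)*(-1/5) + E/(6**2 - E) = (-E/5 - k/5) + E/(36 - E) = -E/5 - k/5 + E/(36 - E))
6506/(A(50, -33) - (921 - 1*860)) = 6506/((-1*50**2 + 31*50 + 36*(-33) - 1*50*(-33))/(5*(-36 + 50)) - (921 - 1*860)) = 6506/((1/5)*(-1*2500 + 1550 - 1188 + 1650)/14 - (921 - 860)) = 6506/((1/5)*(1/14)*(-2500 + 1550 - 1188 + 1650) - 1*61) = 6506/((1/5)*(1/14)*(-488) - 61) = 6506/(-244/35 - 61) = 6506/(-2379/35) = 6506*(-35/2379) = -227710/2379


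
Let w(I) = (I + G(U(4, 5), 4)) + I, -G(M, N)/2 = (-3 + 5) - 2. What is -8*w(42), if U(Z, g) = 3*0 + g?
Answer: -672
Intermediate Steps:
U(Z, g) = g (U(Z, g) = 0 + g = g)
G(M, N) = 0 (G(M, N) = -2*((-3 + 5) - 2) = -2*(2 - 2) = -2*0 = 0)
w(I) = 2*I (w(I) = (I + 0) + I = I + I = 2*I)
-8*w(42) = -16*42 = -8*84 = -672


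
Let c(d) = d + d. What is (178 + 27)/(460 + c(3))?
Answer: 205/466 ≈ 0.43991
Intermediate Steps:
c(d) = 2*d
(178 + 27)/(460 + c(3)) = (178 + 27)/(460 + 2*3) = 205/(460 + 6) = 205/466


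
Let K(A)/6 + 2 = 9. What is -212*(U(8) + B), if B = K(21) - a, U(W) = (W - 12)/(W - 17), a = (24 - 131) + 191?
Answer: 79288/9 ≈ 8809.8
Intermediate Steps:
a = 84 (a = -107 + 191 = 84)
K(A) = 42 (K(A) = -12 + 6*9 = -12 + 54 = 42)
U(W) = (-12 + W)/(-17 + W)
B = -42 (B = 42 - 1*84 = 42 - 84 = -42)
-212*(U(8) + B) = -212*((-12 + 8)/(-17 + 8) - 42) = -212*(-4/(-9) - 42) = -212*(-1/9*(-4) - 42) = -212*(4/9 - 42) = -212*(-374/9) = 79288/9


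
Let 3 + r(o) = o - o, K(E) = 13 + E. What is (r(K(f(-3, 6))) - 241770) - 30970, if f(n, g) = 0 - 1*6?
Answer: -272743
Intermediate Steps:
f(n, g) = -6 (f(n, g) = 0 - 6 = -6)
r(o) = -3 (r(o) = -3 + (o - o) = -3 + 0 = -3)
(r(K(f(-3, 6))) - 241770) - 30970 = (-3 - 241770) - 30970 = -241773 - 30970 = -272743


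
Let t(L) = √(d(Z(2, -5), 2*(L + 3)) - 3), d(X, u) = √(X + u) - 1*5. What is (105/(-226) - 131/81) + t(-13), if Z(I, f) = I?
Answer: -38111/18306 + √(-8 + 3*I*√2) ≈ -1.3555 + 2.9202*I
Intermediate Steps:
d(X, u) = -5 + √(X + u) (d(X, u) = √(X + u) - 5 = -5 + √(X + u))
t(L) = √(-8 + √(8 + 2*L)) (t(L) = √((-5 + √(2 + 2*(L + 3))) - 3) = √((-5 + √(2 + 2*(3 + L))) - 3) = √((-5 + √(2 + (6 + 2*L))) - 3) = √((-5 + √(8 + 2*L)) - 3) = √(-8 + √(8 + 2*L)))
(105/(-226) - 131/81) + t(-13) = (105/(-226) - 131/81) + √(-8 + √2*√(4 - 13)) = (105*(-1/226) - 131*1/81) + √(-8 + √2*√(-9)) = (-105/226 - 131/81) + √(-8 + √2*(3*I)) = -38111/18306 + √(-8 + 3*I*√2)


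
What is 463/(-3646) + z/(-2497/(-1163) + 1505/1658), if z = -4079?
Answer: -28679786276519/21476183286 ≈ -1335.4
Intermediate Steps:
463/(-3646) + z/(-2497/(-1163) + 1505/1658) = 463/(-3646) - 4079/(-2497/(-1163) + 1505/1658) = 463*(-1/3646) - 4079/(-2497*(-1/1163) + 1505*(1/1658)) = -463/3646 - 4079/(2497/1163 + 1505/1658) = -463/3646 - 4079/5890341/1928254 = -463/3646 - 4079*1928254/5890341 = -463/3646 - 7865348066/5890341 = -28679786276519/21476183286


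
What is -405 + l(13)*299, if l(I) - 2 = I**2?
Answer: 50724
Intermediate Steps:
l(I) = 2 + I**2
-405 + l(13)*299 = -405 + (2 + 13**2)*299 = -405 + (2 + 169)*299 = -405 + 171*299 = -405 + 51129 = 50724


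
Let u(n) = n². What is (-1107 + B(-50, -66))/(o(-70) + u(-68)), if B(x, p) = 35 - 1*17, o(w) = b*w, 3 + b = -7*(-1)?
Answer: -363/1448 ≈ -0.25069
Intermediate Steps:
b = 4 (b = -3 - 7*(-1) = -3 + 7 = 4)
o(w) = 4*w
B(x, p) = 18 (B(x, p) = 35 - 17 = 18)
(-1107 + B(-50, -66))/(o(-70) + u(-68)) = (-1107 + 18)/(4*(-70) + (-68)²) = -1089/(-280 + 4624) = -1089/4344 = -1089*1/4344 = -363/1448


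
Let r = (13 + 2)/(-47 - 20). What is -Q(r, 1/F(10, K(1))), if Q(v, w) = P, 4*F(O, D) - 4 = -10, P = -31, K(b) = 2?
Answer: 31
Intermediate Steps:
F(O, D) = -3/2 (F(O, D) = 1 + (1/4)*(-10) = 1 - 5/2 = -3/2)
r = -15/67 (r = 15/(-67) = 15*(-1/67) = -15/67 ≈ -0.22388)
Q(v, w) = -31
-Q(r, 1/F(10, K(1))) = -1*(-31) = 31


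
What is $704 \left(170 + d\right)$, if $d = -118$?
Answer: $36608$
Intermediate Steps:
$704 \left(170 + d\right) = 704 \left(170 - 118\right) = 704 \cdot 52 = 36608$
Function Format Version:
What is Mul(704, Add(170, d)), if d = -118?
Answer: 36608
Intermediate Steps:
Mul(704, Add(170, d)) = Mul(704, Add(170, -118)) = Mul(704, 52) = 36608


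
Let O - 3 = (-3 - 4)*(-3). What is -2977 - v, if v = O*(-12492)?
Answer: 296831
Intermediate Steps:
O = 24 (O = 3 + (-3 - 4)*(-3) = 3 - 7*(-3) = 3 + 21 = 24)
v = -299808 (v = 24*(-12492) = -299808)
-2977 - v = -2977 - 1*(-299808) = -2977 + 299808 = 296831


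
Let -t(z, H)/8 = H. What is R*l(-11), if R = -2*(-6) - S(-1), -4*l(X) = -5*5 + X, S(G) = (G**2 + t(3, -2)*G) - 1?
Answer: 252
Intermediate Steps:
t(z, H) = -8*H
S(G) = -1 + G**2 + 16*G (S(G) = (G**2 + (-8*(-2))*G) - 1 = (G**2 + 16*G) - 1 = -1 + G**2 + 16*G)
l(X) = 25/4 - X/4 (l(X) = -(-5*5 + X)/4 = -(-25 + X)/4 = 25/4 - X/4)
R = 28 (R = -2*(-6) - (-1 + (-1)**2 + 16*(-1)) = 12 - (-1 + 1 - 16) = 12 - 1*(-16) = 12 + 16 = 28)
R*l(-11) = 28*(25/4 - 1/4*(-11)) = 28*(25/4 + 11/4) = 28*9 = 252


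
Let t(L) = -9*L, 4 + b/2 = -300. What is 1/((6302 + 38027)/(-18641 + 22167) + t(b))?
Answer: 3526/19338601 ≈ 0.00018233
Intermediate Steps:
b = -608 (b = -8 + 2*(-300) = -8 - 600 = -608)
1/((6302 + 38027)/(-18641 + 22167) + t(b)) = 1/((6302 + 38027)/(-18641 + 22167) - 9*(-608)) = 1/(44329/3526 + 5472) = 1/(19338601/3526) = 3526/19338601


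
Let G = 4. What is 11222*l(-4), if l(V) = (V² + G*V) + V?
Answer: -44888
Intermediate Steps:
l(V) = V² + 5*V (l(V) = (V² + 4*V) + V = V² + 5*V)
11222*l(-4) = 11222*(-4*(5 - 4)) = 11222*(-4*1) = 11222*(-4) = -44888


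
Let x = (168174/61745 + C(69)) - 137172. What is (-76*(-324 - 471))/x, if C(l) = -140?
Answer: -98174550/223109507 ≈ -0.44003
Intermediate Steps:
x = -8478161266/61745 (x = (168174/61745 - 140) - 137172 = -8476126/61745 - 137172 = -8478161266/61745 ≈ -1.3731e+5)
(-76*(-324 - 471))/x = (-76*(-324 - 471))/(-8478161266/61745) = -76*(-795)*(-61745/8478161266) = 60420*(-61745/8478161266) = -98174550/223109507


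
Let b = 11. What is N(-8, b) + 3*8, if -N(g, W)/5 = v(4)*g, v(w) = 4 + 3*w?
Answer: 664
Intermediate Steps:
N(g, W) = -80*g (N(g, W) = -5*(4 + 3*4)*g = -5*(4 + 12)*g = -80*g)
N(-8, b) + 3*8 = -80*(-8) + 3*8 = 640 + 24 = 664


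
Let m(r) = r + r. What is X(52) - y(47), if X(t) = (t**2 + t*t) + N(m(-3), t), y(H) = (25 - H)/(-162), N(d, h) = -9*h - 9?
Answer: 399400/81 ≈ 4930.9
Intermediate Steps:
m(r) = 2*r
N(d, h) = -9 - 9*h
y(H) = -25/162 + H/162 (y(H) = (25 - H)*(-1/162) = -25/162 + H/162)
X(t) = -9 - 9*t + 2*t**2 (X(t) = (t**2 + t*t) + (-9 - 9*t) = (t**2 + t**2) + (-9 - 9*t) = 2*t**2 + (-9 - 9*t) = -9 - 9*t + 2*t**2)
X(52) - y(47) = (-9 - 9*52 + 2*52**2) - (-25/162 + (1/162)*47) = (-9 - 468 + 2*2704) - (-25/162 + 47/162) = (-9 - 468 + 5408) - 1*11/81 = 4931 - 11/81 = 399400/81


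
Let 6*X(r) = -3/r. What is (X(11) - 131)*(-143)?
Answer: 37479/2 ≈ 18740.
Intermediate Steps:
X(r) = -1/(2*r) (X(r) = (-3/r)/6 = -1/(2*r))
(X(11) - 131)*(-143) = (-1/2/11 - 131)*(-143) = (-1/2*1/11 - 131)*(-143) = (-1/22 - 131)*(-143) = -2883/22*(-143) = 37479/2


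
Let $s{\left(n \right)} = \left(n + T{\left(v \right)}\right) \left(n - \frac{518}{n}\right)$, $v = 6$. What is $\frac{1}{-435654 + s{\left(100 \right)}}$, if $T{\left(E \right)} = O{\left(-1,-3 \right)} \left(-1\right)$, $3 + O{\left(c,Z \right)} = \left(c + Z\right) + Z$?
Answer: $- \frac{5}{2126119} \approx -2.3517 \cdot 10^{-6}$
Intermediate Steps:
$O{\left(c,Z \right)} = -3 + c + 2 Z$ ($O{\left(c,Z \right)} = -3 + \left(\left(c + Z\right) + Z\right) = -3 + \left(\left(Z + c\right) + Z\right) = -3 + \left(c + 2 Z\right) = -3 + c + 2 Z$)
$T{\left(E \right)} = 10$ ($T{\left(E \right)} = \left(-3 - 1 + 2 \left(-3\right)\right) \left(-1\right) = \left(-3 - 1 - 6\right) \left(-1\right) = \left(-10\right) \left(-1\right) = 10$)
$s{\left(n \right)} = \left(10 + n\right) \left(n - \frac{518}{n}\right)$ ($s{\left(n \right)} = \left(n + 10\right) \left(n - \frac{518}{n}\right) = \left(10 + n\right) \left(n - \frac{518}{n}\right)$)
$\frac{1}{-435654 + s{\left(100 \right)}} = \frac{1}{-435654 + \left(-518 + 100^{2} - \frac{5180}{100} + 10 \cdot 100\right)} = \frac{1}{-435654 + \left(-518 + 10000 - \frac{259}{5} + 1000\right)} = \frac{1}{-435654 + \frac{52151}{5}} = \frac{1}{- \frac{2126119}{5}} = - \frac{5}{2126119}$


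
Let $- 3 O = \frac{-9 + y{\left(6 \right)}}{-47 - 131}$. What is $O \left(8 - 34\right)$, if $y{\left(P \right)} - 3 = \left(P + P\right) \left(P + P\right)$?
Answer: $- \frac{598}{89} \approx -6.7191$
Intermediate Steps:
$y{\left(P \right)} = 3 + 4 P^{2}$ ($y{\left(P \right)} = 3 + \left(P + P\right) \left(P + P\right) = 3 + 2 P 2 P = 3 + 4 P^{2}$)
$O = \frac{23}{89}$ ($O = - \frac{\left(-9 + \left(3 + 4 \cdot 6^{2}\right)\right) \frac{1}{-47 - 131}}{3} = - \frac{\left(-9 + \left(3 + 4 \cdot 36\right)\right) \frac{1}{-178}}{3} = - \frac{\left(-9 + \left(3 + 144\right)\right) \left(- \frac{1}{178}\right)}{3} = - \frac{\left(-9 + 147\right) \left(- \frac{1}{178}\right)}{3} = - \frac{138 \left(- \frac{1}{178}\right)}{3} = \left(- \frac{1}{3}\right) \left(- \frac{69}{89}\right) = \frac{23}{89} \approx 0.25843$)
$O \left(8 - 34\right) = \frac{23 \left(8 - 34\right)}{89} = \frac{23}{89} \left(-26\right) = - \frac{598}{89}$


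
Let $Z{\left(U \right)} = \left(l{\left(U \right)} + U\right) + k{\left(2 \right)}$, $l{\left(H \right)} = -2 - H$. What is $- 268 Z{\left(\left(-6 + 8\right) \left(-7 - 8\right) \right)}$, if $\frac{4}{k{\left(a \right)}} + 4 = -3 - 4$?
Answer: $\frac{6968}{11} \approx 633.45$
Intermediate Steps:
$k{\left(a \right)} = - \frac{4}{11}$ ($k{\left(a \right)} = \frac{4}{-4 - 7} = \frac{4}{-11} = 4 \left(- \frac{1}{11}\right) = - \frac{4}{11}$)
$Z{\left(U \right)} = - \frac{26}{11}$ ($Z{\left(U \right)} = \left(\left(-2 - U\right) + U\right) - \frac{4}{11} = -2 - \frac{4}{11} = - \frac{26}{11}$)
$- 268 Z{\left(\left(-6 + 8\right) \left(-7 - 8\right) \right)} = \left(-268\right) \left(- \frac{26}{11}\right) = \frac{6968}{11}$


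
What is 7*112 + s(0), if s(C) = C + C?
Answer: 784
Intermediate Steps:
s(C) = 2*C
7*112 + s(0) = 7*112 + 2*0 = 784 + 0 = 784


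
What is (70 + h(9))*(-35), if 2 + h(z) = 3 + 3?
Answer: -2590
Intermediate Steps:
h(z) = 4 (h(z) = -2 + (3 + 3) = -2 + 6 = 4)
(70 + h(9))*(-35) = (70 + 4)*(-35) = 74*(-35) = -2590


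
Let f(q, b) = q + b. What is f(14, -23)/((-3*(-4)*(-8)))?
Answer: 3/32 ≈ 0.093750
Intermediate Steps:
f(q, b) = b + q
f(14, -23)/((-3*(-4)*(-8))) = (-23 + 14)/((-3*(-4)*(-8))) = -9/(12*(-8)) = -9/(-96) = -9*(-1/96) = 3/32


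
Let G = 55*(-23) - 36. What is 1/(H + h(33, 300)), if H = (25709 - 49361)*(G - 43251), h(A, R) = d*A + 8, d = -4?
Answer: 1/1053743780 ≈ 9.4900e-10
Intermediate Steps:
G = -1301 (G = -1265 - 36 = -1301)
h(A, R) = 8 - 4*A (h(A, R) = -4*A + 8 = 8 - 4*A)
H = 1053743904 (H = (25709 - 49361)*(-1301 - 43251) = -23652*(-44552) = 1053743904)
1/(H + h(33, 300)) = 1/(1053743904 + (8 - 4*33)) = 1/(1053743904 + (8 - 132)) = 1/(1053743904 - 124) = 1/1053743780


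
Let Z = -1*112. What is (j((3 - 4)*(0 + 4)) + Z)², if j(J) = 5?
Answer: 11449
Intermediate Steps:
Z = -112
(j((3 - 4)*(0 + 4)) + Z)² = (5 - 112)² = (-107)² = 11449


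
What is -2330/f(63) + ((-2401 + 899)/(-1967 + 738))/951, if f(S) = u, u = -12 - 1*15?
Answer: 907765208/10519011 ≈ 86.298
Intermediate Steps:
u = -27 (u = -12 - 15 = -27)
f(S) = -27
-2330/f(63) + ((-2401 + 899)/(-1967 + 738))/951 = -2330/(-27) + ((-2401 + 899)/(-1967 + 738))/951 = -2330*(-1/27) - 1502/(-1229)*(1/951) = 2330/27 - 1502*(-1/1229)*(1/951) = 2330/27 + (1502/1229)*(1/951) = 2330/27 + 1502/1168779 = 907765208/10519011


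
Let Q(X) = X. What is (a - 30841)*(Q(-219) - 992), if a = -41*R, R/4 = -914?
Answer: -144175605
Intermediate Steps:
R = -3656 (R = 4*(-914) = -3656)
a = 149896 (a = -41*(-3656) = 149896)
(a - 30841)*(Q(-219) - 992) = (149896 - 30841)*(-219 - 992) = 119055*(-1211) = -144175605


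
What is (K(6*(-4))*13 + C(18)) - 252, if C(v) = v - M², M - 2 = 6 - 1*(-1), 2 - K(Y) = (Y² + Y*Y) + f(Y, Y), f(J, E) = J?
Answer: -14953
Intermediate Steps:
K(Y) = 2 - Y - 2*Y² (K(Y) = 2 - ((Y² + Y*Y) + Y) = 2 - ((Y² + Y²) + Y) = 2 - (2*Y² + Y) = 2 - (Y + 2*Y²) = 2 + (-Y - 2*Y²) = 2 - Y - 2*Y²)
M = 9 (M = 2 + (6 - 1*(-1)) = 2 + (6 + 1) = 2 + 7 = 9)
C(v) = -81 + v (C(v) = v - 1*9² = v - 1*81 = v - 81 = -81 + v)
(K(6*(-4))*13 + C(18)) - 252 = ((2 - 6*(-4) - 2*(6*(-4))²)*13 + (-81 + 18)) - 252 = ((2 - 1*(-24) - 2*(-24)²)*13 - 63) - 252 = ((2 + 24 - 2*576)*13 - 63) - 252 = ((2 + 24 - 1152)*13 - 63) - 252 = (-1126*13 - 63) - 252 = (-14638 - 63) - 252 = -14701 - 252 = -14953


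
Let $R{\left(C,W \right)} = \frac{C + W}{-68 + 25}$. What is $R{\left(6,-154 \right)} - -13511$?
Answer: $\frac{581121}{43} \approx 13514.0$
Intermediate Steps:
$R{\left(C,W \right)} = - \frac{C}{43} - \frac{W}{43}$ ($R{\left(C,W \right)} = \frac{C + W}{-43} = \left(C + W\right) \left(- \frac{1}{43}\right) = - \frac{C}{43} - \frac{W}{43}$)
$R{\left(6,-154 \right)} - -13511 = \left(\left(- \frac{1}{43}\right) 6 - - \frac{154}{43}\right) - -13511 = \left(- \frac{6}{43} + \frac{154}{43}\right) + 13511 = \frac{148}{43} + 13511 = \frac{581121}{43}$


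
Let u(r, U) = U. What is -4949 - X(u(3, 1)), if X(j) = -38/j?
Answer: -4911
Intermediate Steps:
-4949 - X(u(3, 1)) = -4949 - (-38)/1 = -4949 - (-38) = -4949 - 1*(-38) = -4949 + 38 = -4911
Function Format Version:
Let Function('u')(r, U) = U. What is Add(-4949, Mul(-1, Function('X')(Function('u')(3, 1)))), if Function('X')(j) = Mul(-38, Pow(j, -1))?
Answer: -4911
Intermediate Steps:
Add(-4949, Mul(-1, Function('X')(Function('u')(3, 1)))) = Add(-4949, Mul(-1, Mul(-38, Pow(1, -1)))) = Add(-4949, Mul(-1, Mul(-38, 1))) = Add(-4949, Mul(-1, -38)) = Add(-4949, 38) = -4911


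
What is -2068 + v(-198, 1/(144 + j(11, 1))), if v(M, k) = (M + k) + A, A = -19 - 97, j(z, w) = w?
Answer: -345389/145 ≈ -2382.0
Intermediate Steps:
A = -116
v(M, k) = -116 + M + k (v(M, k) = (M + k) - 116 = -116 + M + k)
-2068 + v(-198, 1/(144 + j(11, 1))) = -2068 + (-116 - 198 + 1/(144 + 1)) = -2068 + (-116 - 198 + 1/145) = -2068 - 45529/145 = -345389/145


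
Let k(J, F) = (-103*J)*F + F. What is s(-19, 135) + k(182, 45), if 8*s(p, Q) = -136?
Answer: -843542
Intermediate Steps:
k(J, F) = F - 103*F*J (k(J, F) = -103*F*J + F = F - 103*F*J)
s(p, Q) = -17 (s(p, Q) = (1/8)*(-136) = -17)
s(-19, 135) + k(182, 45) = -17 + 45*(1 - 103*182) = -17 + 45*(1 - 18746) = -17 + 45*(-18745) = -17 - 843525 = -843542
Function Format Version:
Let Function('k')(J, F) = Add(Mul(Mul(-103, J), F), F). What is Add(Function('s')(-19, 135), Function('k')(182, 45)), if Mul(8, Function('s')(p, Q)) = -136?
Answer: -843542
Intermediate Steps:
Function('k')(J, F) = Add(F, Mul(-103, F, J)) (Function('k')(J, F) = Add(Mul(-103, F, J), F) = Add(F, Mul(-103, F, J)))
Function('s')(p, Q) = -17 (Function('s')(p, Q) = Mul(Rational(1, 8), -136) = -17)
Add(Function('s')(-19, 135), Function('k')(182, 45)) = Add(-17, Mul(45, Add(1, Mul(-103, 182)))) = Add(-17, Mul(45, Add(1, -18746))) = Add(-17, Mul(45, -18745)) = Add(-17, -843525) = -843542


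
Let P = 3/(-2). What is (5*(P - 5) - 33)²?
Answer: 17161/4 ≈ 4290.3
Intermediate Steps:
P = -3/2 (P = 3*(-½) = -3/2 ≈ -1.5000)
(5*(P - 5) - 33)² = (5*(-3/2 - 5) - 33)² = (5*(-13/2) - 33)² = (-65/2 - 33)² = (-131/2)² = 17161/4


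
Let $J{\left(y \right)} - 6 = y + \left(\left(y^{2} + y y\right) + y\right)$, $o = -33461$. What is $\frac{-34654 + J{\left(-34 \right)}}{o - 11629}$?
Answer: $\frac{16202}{22545} \approx 0.71865$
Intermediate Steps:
$J{\left(y \right)} = 6 + 2 y + 2 y^{2}$ ($J{\left(y \right)} = 6 + \left(y + \left(\left(y^{2} + y y\right) + y\right)\right) = 6 + \left(y + \left(\left(y^{2} + y^{2}\right) + y\right)\right) = 6 + \left(y + \left(2 y^{2} + y\right)\right) = 6 + \left(y + \left(y + 2 y^{2}\right)\right) = 6 + \left(2 y + 2 y^{2}\right) = 6 + 2 y + 2 y^{2}$)
$\frac{-34654 + J{\left(-34 \right)}}{o - 11629} = \frac{-34654 + \left(6 + 2 \left(-34\right) + 2 \left(-34\right)^{2}\right)}{-33461 - 11629} = \frac{-34654 + \left(6 - 68 + 2 \cdot 1156\right)}{-45090} = \left(-34654 + \left(6 - 68 + 2312\right)\right) \left(- \frac{1}{45090}\right) = \left(-34654 + 2250\right) \left(- \frac{1}{45090}\right) = \left(-32404\right) \left(- \frac{1}{45090}\right) = \frac{16202}{22545}$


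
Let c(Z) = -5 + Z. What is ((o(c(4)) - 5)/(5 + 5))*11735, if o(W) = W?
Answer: -7041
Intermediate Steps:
((o(c(4)) - 5)/(5 + 5))*11735 = (((-5 + 4) - 5)/(5 + 5))*11735 = ((-1 - 5)/10)*11735 = -6*⅒*11735 = -⅗*11735 = -7041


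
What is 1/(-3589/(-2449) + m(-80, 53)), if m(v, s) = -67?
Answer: -2449/160494 ≈ -0.015259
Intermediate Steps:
1/(-3589/(-2449) + m(-80, 53)) = 1/(-3589/(-2449) - 67) = 1/(-3589*(-1/2449) - 67) = 1/(3589/2449 - 67) = 1/(-160494/2449) = -2449/160494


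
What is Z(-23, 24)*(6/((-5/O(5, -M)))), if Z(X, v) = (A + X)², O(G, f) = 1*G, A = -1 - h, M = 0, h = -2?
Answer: -2904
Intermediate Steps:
A = 1 (A = -1 - 1*(-2) = -1 + 2 = 1)
O(G, f) = G
Z(X, v) = (1 + X)²
Z(-23, 24)*(6/((-5/O(5, -M)))) = (1 - 23)²*(6/((-5/5))) = (-22)²*(6/((-5*⅕))) = 484*(6/(-1)) = 484*(6*(-1)) = 484*(-6) = -2904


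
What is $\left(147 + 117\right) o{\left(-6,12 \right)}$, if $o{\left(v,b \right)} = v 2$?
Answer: $-3168$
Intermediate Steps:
$o{\left(v,b \right)} = 2 v$
$\left(147 + 117\right) o{\left(-6,12 \right)} = \left(147 + 117\right) 2 \left(-6\right) = 264 \left(-12\right) = -3168$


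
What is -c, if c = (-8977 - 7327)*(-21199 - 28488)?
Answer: -810096848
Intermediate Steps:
c = 810096848 (c = -16304*(-49687) = 810096848)
-c = -1*810096848 = -810096848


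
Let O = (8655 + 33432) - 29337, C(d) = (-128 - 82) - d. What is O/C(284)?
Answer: -6375/247 ≈ -25.810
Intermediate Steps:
C(d) = -210 - d
O = 12750 (O = 42087 - 29337 = 12750)
O/C(284) = 12750/(-210 - 1*284) = 12750/(-210 - 284) = 12750/(-494) = 12750*(-1/494) = -6375/247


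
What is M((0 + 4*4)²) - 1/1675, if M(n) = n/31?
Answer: 428769/51925 ≈ 8.2575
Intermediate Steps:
M(n) = n/31 (M(n) = n*(1/31) = n/31)
M((0 + 4*4)²) - 1/1675 = (0 + 4*4)²/31 - 1/1675 = (0 + 16)²/31 - 1*1/1675 = (1/31)*16² - 1/1675 = (1/31)*256 - 1/1675 = 256/31 - 1/1675 = 428769/51925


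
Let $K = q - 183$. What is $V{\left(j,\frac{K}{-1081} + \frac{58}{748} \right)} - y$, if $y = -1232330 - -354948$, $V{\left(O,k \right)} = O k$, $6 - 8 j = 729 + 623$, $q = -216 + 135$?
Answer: $\frac{1418793566027}{1617176} \approx 8.7733 \cdot 10^{5}$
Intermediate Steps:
$q = -81$
$K = -264$ ($K = -81 - 183 = -264$)
$j = - \frac{673}{4}$ ($j = \frac{3}{4} - \frac{729 + 623}{8} = \frac{3}{4} - 169 = - \frac{673}{4} \approx -168.25$)
$y = -877382$ ($y = -1232330 + 354948 = -877382$)
$V{\left(j,\frac{K}{-1081} + \frac{58}{748} \right)} - y = - \frac{673 \left(- \frac{264}{-1081} + \frac{58}{748}\right)}{4} - -877382 = - \frac{673 \left(\left(-264\right) \left(- \frac{1}{1081}\right) + 58 \cdot \frac{1}{748}\right)}{4} + 877382 = - \frac{673 \left(\frac{264}{1081} + \frac{29}{374}\right)}{4} + 877382 = \left(- \frac{673}{4}\right) \frac{130085}{404294} + 877382 = - \frac{87547205}{1617176} + 877382 = \frac{1418793566027}{1617176}$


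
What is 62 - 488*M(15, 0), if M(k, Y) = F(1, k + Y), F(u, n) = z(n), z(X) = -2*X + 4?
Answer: 12750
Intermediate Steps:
z(X) = 4 - 2*X
F(u, n) = 4 - 2*n
M(k, Y) = 4 - 2*Y - 2*k (M(k, Y) = 4 - 2*(k + Y) = 4 - 2*(Y + k) = 4 + (-2*Y - 2*k) = 4 - 2*Y - 2*k)
62 - 488*M(15, 0) = 62 - 488*(4 - 2*0 - 2*15) = 62 - 488*(4 + 0 - 30) = 62 - 488*(-26) = 62 + 12688 = 12750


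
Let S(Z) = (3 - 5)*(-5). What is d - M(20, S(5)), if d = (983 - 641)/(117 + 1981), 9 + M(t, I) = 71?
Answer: -64867/1049 ≈ -61.837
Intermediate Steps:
S(Z) = 10 (S(Z) = -2*(-5) = 10)
M(t, I) = 62 (M(t, I) = -9 + 71 = 62)
d = 171/1049 (d = 342/2098 = 342*(1/2098) = 171/1049 ≈ 0.16301)
d - M(20, S(5)) = 171/1049 - 1*62 = 171/1049 - 62 = -64867/1049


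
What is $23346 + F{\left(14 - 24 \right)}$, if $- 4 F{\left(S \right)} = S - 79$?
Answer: $\frac{93473}{4} \approx 23368.0$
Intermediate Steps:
$F{\left(S \right)} = \frac{79}{4} - \frac{S}{4}$ ($F{\left(S \right)} = - \frac{S - 79}{4} = - \frac{-79 + S}{4} = \frac{79}{4} - \frac{S}{4}$)
$23346 + F{\left(14 - 24 \right)} = 23346 + \left(\frac{79}{4} - \frac{14 - 24}{4}\right) = 23346 + \left(\frac{79}{4} - - \frac{5}{2}\right) = 23346 + \left(\frac{79}{4} + \frac{5}{2}\right) = 23346 + \frac{89}{4} = \frac{93473}{4}$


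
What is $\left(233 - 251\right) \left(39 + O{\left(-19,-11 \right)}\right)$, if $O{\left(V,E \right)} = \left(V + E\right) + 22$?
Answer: $-558$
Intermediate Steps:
$O{\left(V,E \right)} = 22 + E + V$ ($O{\left(V,E \right)} = \left(E + V\right) + 22 = 22 + E + V$)
$\left(233 - 251\right) \left(39 + O{\left(-19,-11 \right)}\right) = \left(233 - 251\right) \left(39 - 8\right) = - 18 \left(39 - 8\right) = \left(-18\right) 31 = -558$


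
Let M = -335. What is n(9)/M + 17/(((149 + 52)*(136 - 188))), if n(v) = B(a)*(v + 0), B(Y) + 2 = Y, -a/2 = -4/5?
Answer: 2383/261300 ≈ 0.0091198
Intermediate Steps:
a = 8/5 (a = -(-8)/5 = -2*(-⅘) = 8/5 ≈ 1.6000)
B(Y) = -2 + Y
n(v) = -2*v/5 (n(v) = (-2 + 8/5)*(v + 0) = -2*v/5)
n(9)/M + 17/(((149 + 52)*(136 - 188))) = -⅖*9/(-335) + 17/(((149 + 52)*(136 - 188))) = -18/5*(-1/335) + 17/((201*(-52))) = 18/1675 + 17/(-10452) = 18/1675 + 17*(-1/10452) = 18/1675 - 17/10452 = 2383/261300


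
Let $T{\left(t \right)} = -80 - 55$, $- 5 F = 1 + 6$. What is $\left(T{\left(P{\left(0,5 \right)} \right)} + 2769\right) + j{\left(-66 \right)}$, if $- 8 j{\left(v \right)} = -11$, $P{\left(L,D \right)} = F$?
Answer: $\frac{21083}{8} \approx 2635.4$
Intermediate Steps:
$F = - \frac{7}{5}$ ($F = - \frac{1 + 6}{5} = \left(- \frac{1}{5}\right) 7 = - \frac{7}{5} \approx -1.4$)
$P{\left(L,D \right)} = - \frac{7}{5}$
$j{\left(v \right)} = \frac{11}{8}$ ($j{\left(v \right)} = \left(- \frac{1}{8}\right) \left(-11\right) = \frac{11}{8}$)
$T{\left(t \right)} = -135$
$\left(T{\left(P{\left(0,5 \right)} \right)} + 2769\right) + j{\left(-66 \right)} = \left(-135 + 2769\right) + \frac{11}{8} = 2634 + \frac{11}{8} = \frac{21083}{8}$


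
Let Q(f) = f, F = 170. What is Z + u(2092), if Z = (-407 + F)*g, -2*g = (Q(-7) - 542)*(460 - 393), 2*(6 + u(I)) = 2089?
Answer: -4357747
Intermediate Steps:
u(I) = 2077/2 (u(I) = -6 + (½)*2089 = -6 + 2089/2 = 2077/2)
g = 36783/2 (g = -(-7 - 542)*(460 - 393)/2 = -(-549)*67/2 = -½*(-36783) = 36783/2 ≈ 18392.)
Z = -8717571/2 (Z = (-407 + 170)*(36783/2) = -237*36783/2 = -8717571/2 ≈ -4.3588e+6)
Z + u(2092) = -8717571/2 + 2077/2 = -4357747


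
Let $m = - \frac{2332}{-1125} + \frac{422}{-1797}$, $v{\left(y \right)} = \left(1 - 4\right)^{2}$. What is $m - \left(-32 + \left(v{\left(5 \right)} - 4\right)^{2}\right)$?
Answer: $\frac{5955743}{673875} \approx 8.8381$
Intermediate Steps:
$v{\left(y \right)} = 9$ ($v{\left(y \right)} = \left(-3\right)^{2} = 9$)
$m = \frac{1238618}{673875}$ ($m = \left(-2332\right) \left(- \frac{1}{1125}\right) + 422 \left(- \frac{1}{1797}\right) = \frac{2332}{1125} - \frac{422}{1797} = \frac{1238618}{673875} \approx 1.8381$)
$m - \left(-32 + \left(v{\left(5 \right)} - 4\right)^{2}\right) = \frac{1238618}{673875} - \left(-32 + \left(9 - 4\right)^{2}\right) = \frac{1238618}{673875} - \left(-32 + 5^{2}\right) = \frac{1238618}{673875} - \left(-32 + 25\right) = \frac{1238618}{673875} - -7 = \frac{1238618}{673875} + 7 = \frac{5955743}{673875}$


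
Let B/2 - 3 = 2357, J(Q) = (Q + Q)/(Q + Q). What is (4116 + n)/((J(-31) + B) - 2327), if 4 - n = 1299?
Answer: 403/342 ≈ 1.1784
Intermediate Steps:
J(Q) = 1 (J(Q) = (2*Q)/((2*Q)) = (2*Q)*(1/(2*Q)) = 1)
B = 4720 (B = 6 + 2*2357 = 6 + 4714 = 4720)
n = -1295 (n = 4 - 1*1299 = 4 - 1299 = -1295)
(4116 + n)/((J(-31) + B) - 2327) = (4116 - 1295)/((1 + 4720) - 2327) = 2821/(4721 - 2327) = 2821/2394 = 2821*(1/2394) = 403/342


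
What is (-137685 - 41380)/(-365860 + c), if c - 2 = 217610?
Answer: 179065/148248 ≈ 1.2079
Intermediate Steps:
c = 217612 (c = 2 + 217610 = 217612)
(-137685 - 41380)/(-365860 + c) = (-137685 - 41380)/(-365860 + 217612) = -179065/(-148248) = -179065*(-1/148248) = 179065/148248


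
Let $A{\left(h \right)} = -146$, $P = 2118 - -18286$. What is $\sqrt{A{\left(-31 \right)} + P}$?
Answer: $\sqrt{20258} \approx 142.33$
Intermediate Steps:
$P = 20404$ ($P = 2118 + 18286 = 20404$)
$\sqrt{A{\left(-31 \right)} + P} = \sqrt{-146 + 20404} = \sqrt{20258}$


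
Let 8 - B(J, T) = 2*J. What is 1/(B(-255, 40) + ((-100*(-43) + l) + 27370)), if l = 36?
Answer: 1/32224 ≈ 3.1033e-5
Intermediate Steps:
B(J, T) = 8 - 2*J
1/(B(-255, 40) + ((-100*(-43) + l) + 27370)) = 1/((8 - 2*(-255)) + ((-100*(-43) + 36) + 27370)) = 1/((8 + 510) + ((4300 + 36) + 27370)) = 1/(518 + (4336 + 27370)) = 1/(518 + 31706) = 1/32224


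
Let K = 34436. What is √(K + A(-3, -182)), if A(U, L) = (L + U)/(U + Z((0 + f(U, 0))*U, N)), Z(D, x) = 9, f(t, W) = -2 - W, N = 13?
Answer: √1238586/6 ≈ 185.49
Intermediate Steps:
A(U, L) = (L + U)/(9 + U) (A(U, L) = (L + U)/(U + 9) = (L + U)/(9 + U))
√(K + A(-3, -182)) = √(34436 + (-182 - 3)/(9 - 3)) = √(34436 - 185/6) = √(206431/6) = √1238586/6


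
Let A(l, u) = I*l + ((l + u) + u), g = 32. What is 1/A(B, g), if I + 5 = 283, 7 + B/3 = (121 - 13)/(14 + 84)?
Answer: -49/238757 ≈ -0.00020523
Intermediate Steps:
B = -867/49 (B = -21 + 3*((121 - 13)/(14 + 84)) = -21 + 3*(108/98) = -21 + 3*(108*(1/98)) = -21 + 3*(54/49) = -21 + 162/49 = -867/49 ≈ -17.694)
I = 278 (I = -5 + 283 = 278)
A(l, u) = 2*u + 279*l (A(l, u) = 278*l + ((l + u) + u) = 278*l + (l + 2*u) = 2*u + 279*l)
1/A(B, g) = 1/(2*32 + 279*(-867/49)) = 1/(64 - 241893/49) = 1/(-238757/49) = -49/238757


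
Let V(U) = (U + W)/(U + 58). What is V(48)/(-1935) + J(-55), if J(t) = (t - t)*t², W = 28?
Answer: -38/102555 ≈ -0.00037053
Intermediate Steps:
J(t) = 0 (J(t) = 0*t² = 0)
V(U) = (28 + U)/(58 + U) (V(U) = (U + 28)/(U + 58) = (28 + U)/(58 + U))
V(48)/(-1935) + J(-55) = ((28 + 48)/(58 + 48))/(-1935) + 0 = (76/106)*(-1/1935) + 0 = ((1/106)*76)*(-1/1935) + 0 = (38/53)*(-1/1935) + 0 = -38/102555 + 0 = -38/102555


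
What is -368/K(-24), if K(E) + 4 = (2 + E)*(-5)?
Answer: -184/53 ≈ -3.4717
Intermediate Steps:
K(E) = -14 - 5*E (K(E) = -4 + (2 + E)*(-5) = -4 + (-10 - 5*E) = -14 - 5*E)
-368/K(-24) = -368/(-14 - 5*(-24)) = -368/(-14 + 120) = -368/106 = -368*1/106 = -184/53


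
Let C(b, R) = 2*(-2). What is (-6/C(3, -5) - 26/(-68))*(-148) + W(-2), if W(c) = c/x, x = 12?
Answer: -28433/102 ≈ -278.75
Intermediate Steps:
C(b, R) = -4
W(c) = c/12
(-6/C(3, -5) - 26/(-68))*(-148) + W(-2) = (-6/(-4) - 26/(-68))*(-148) + (1/12)*(-2) = (-6*(-¼) - 26*(-1/68))*(-148) - ⅙ = (3/2 + 13/34)*(-148) - ⅙ = (32/17)*(-148) - ⅙ = -4736/17 - ⅙ = -28433/102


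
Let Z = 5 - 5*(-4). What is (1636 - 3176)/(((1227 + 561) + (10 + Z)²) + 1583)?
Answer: -385/1149 ≈ -0.33507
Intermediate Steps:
Z = 25 (Z = 5 + 20 = 25)
(1636 - 3176)/(((1227 + 561) + (10 + Z)²) + 1583) = (1636 - 3176)/(((1227 + 561) + (10 + 25)²) + 1583) = -1540/((1788 + 35²) + 1583) = -1540/((1788 + 1225) + 1583) = -1540/(3013 + 1583) = -1540/4596 = -1540*1/4596 = -385/1149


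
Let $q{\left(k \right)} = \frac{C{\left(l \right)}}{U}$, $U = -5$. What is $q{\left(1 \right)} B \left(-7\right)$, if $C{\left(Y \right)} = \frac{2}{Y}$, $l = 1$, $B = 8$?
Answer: $\frac{112}{5} \approx 22.4$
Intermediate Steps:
$q{\left(k \right)} = - \frac{2}{5}$ ($q{\left(k \right)} = \frac{2 \cdot 1^{-1}}{-5} = 2 \cdot 1 \left(- \frac{1}{5}\right) = 2 \left(- \frac{1}{5}\right) = - \frac{2}{5}$)
$q{\left(1 \right)} B \left(-7\right) = \left(- \frac{2}{5}\right) 8 \left(-7\right) = \left(- \frac{16}{5}\right) \left(-7\right) = \frac{112}{5}$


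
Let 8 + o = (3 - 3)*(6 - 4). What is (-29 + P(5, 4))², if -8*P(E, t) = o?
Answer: 784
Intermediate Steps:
o = -8 (o = -8 + (3 - 3)*(6 - 4) = -8 + 0*2 = -8 + 0 = -8)
P(E, t) = 1 (P(E, t) = -⅛*(-8) = 1)
(-29 + P(5, 4))² = (-29 + 1)² = (-28)² = 784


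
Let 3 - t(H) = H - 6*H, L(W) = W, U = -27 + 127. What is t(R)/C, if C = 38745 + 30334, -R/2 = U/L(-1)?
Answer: 1003/69079 ≈ 0.014520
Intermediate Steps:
U = 100
R = 200 (R = -200/(-1) = -200*(-1) = -2*(-100) = 200)
t(H) = 3 + 5*H (t(H) = 3 - (H - 6*H) = 3 - (-5)*H = 3 + 5*H)
C = 69079
t(R)/C = (3 + 5*200)/69079 = (3 + 1000)*(1/69079) = 1003*(1/69079) = 1003/69079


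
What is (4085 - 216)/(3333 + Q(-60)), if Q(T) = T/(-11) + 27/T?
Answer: 851180/734361 ≈ 1.1591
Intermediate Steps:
Q(T) = 27/T - T/11 (Q(T) = T*(-1/11) + 27/T = -T/11 + 27/T = 27/T - T/11)
(4085 - 216)/(3333 + Q(-60)) = (4085 - 216)/(3333 + (27/(-60) - 1/11*(-60))) = 3869/(3333 + (27*(-1/60) + 60/11)) = 3869/(3333 + (-9/20 + 60/11)) = 3869/(3333 + 1101/220) = 3869/(734361/220) = 3869*(220/734361) = 851180/734361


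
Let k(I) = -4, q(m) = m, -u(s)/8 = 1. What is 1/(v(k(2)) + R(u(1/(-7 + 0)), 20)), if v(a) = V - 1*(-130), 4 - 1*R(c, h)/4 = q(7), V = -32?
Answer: 1/86 ≈ 0.011628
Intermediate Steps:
u(s) = -8 (u(s) = -8*1 = -8)
R(c, h) = -12 (R(c, h) = 16 - 4*7 = 16 - 28 = -12)
v(a) = 98 (v(a) = -32 - 1*(-130) = -32 + 130 = 98)
1/(v(k(2)) + R(u(1/(-7 + 0)), 20)) = 1/(98 - 12) = 1/86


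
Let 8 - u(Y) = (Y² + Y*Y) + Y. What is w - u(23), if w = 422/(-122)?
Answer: 65242/61 ≈ 1069.5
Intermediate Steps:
u(Y) = 8 - Y - 2*Y² (u(Y) = 8 - ((Y² + Y*Y) + Y) = 8 - ((Y² + Y²) + Y) = 8 - (2*Y² + Y) = 8 - (Y + 2*Y²) = 8 + (-Y - 2*Y²) = 8 - Y - 2*Y²)
w = -211/61 (w = 422*(-1/122) = -211/61 ≈ -3.4590)
w - u(23) = -211/61 - (8 - 1*23 - 2*23²) = -211/61 - (8 - 23 - 2*529) = -211/61 - (8 - 23 - 1058) = -211/61 - 1*(-1073) = -211/61 + 1073 = 65242/61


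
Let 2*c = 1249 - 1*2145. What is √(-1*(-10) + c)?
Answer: I*√438 ≈ 20.928*I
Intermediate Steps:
c = -448 (c = (1249 - 1*2145)/2 = (1249 - 2145)/2 = (½)*(-896) = -448)
√(-1*(-10) + c) = √(-1*(-10) - 448) = √(10 - 448) = √(-438) = I*√438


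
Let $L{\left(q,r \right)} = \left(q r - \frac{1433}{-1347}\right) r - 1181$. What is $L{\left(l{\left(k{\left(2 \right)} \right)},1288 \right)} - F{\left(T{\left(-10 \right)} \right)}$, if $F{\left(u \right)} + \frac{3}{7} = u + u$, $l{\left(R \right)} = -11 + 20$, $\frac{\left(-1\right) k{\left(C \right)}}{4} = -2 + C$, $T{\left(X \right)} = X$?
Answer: $\frac{140781623684}{9429} \approx 1.4931 \cdot 10^{7}$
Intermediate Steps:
$k{\left(C \right)} = 8 - 4 C$ ($k{\left(C \right)} = - 4 \left(-2 + C\right) = 8 - 4 C$)
$l{\left(R \right)} = 9$
$F{\left(u \right)} = - \frac{3}{7} + 2 u$ ($F{\left(u \right)} = - \frac{3}{7} + \left(u + u\right) = - \frac{3}{7} + 2 u$)
$L{\left(q,r \right)} = -1181 + r \left(\frac{1433}{1347} + q r\right)$ ($L{\left(q,r \right)} = \left(q r - - \frac{1433}{1347}\right) r - 1181 = \left(q r + \frac{1433}{1347}\right) r - 1181 = \left(\frac{1433}{1347} + q r\right) r - 1181 = r \left(\frac{1433}{1347} + q r\right) - 1181 = -1181 + r \left(\frac{1433}{1347} + q r\right)$)
$L{\left(l{\left(k{\left(2 \right)} \right)},1288 \right)} - F{\left(T{\left(-10 \right)} \right)} = \left(-1181 + \frac{1433}{1347} \cdot 1288 + 9 \cdot 1288^{2}\right) - \left(- \frac{3}{7} + 2 \left(-10\right)\right) = \left(-1181 + \frac{1845704}{1347} + 9 \cdot 1658944\right) - \left(- \frac{3}{7} - 20\right) = \left(-1181 + \frac{1845704}{1347} + 14930496\right) - - \frac{143}{7} = \frac{20111633009}{1347} + \frac{143}{7} = \frac{140781623684}{9429}$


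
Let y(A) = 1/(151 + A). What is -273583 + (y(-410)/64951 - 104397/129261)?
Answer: -198299789120288767/724822827883 ≈ -2.7358e+5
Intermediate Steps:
-273583 + (y(-410)/64951 - 104397/129261) = -273583 + (1/((151 - 410)*64951) - 104397/129261) = -273583 + ((1/64951)/(-259) - 104397*1/129261) = -273583 + (-1/259*1/64951 - 34799/43087) = -273583 + (-1/16822309 - 34799/43087) = -273583 - 585399573978/724822827883 = -198299789120288767/724822827883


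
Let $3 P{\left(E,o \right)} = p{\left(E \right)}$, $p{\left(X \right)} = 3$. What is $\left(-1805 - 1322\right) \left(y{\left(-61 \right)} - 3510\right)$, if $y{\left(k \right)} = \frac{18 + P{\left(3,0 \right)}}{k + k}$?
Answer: $\frac{1339103353}{122} \approx 1.0976 \cdot 10^{7}$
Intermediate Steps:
$P{\left(E,o \right)} = 1$ ($P{\left(E,o \right)} = \frac{1}{3} \cdot 3 = 1$)
$y{\left(k \right)} = \frac{19}{2 k}$ ($y{\left(k \right)} = \frac{18 + 1}{k + k} = \frac{19}{2 k}$)
$\left(-1805 - 1322\right) \left(y{\left(-61 \right)} - 3510\right) = \left(-1805 - 1322\right) \left(\frac{19}{2 \left(-61\right)} - 3510\right) = - 3127 \left(\frac{19}{2} \left(- \frac{1}{61}\right) - 3510\right) = - 3127 \left(- \frac{19}{122} - 3510\right) = \left(-3127\right) \left(- \frac{428239}{122}\right) = \frac{1339103353}{122}$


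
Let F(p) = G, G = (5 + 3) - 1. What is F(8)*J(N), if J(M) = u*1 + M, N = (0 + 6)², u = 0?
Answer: 252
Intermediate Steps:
G = 7 (G = 8 - 1 = 7)
F(p) = 7
N = 36 (N = 6² = 36)
J(M) = M (J(M) = 0*1 + M = 0 + M = M)
F(8)*J(N) = 7*36 = 252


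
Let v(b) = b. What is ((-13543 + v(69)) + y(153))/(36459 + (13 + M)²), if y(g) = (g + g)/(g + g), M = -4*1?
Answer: -1497/4060 ≈ -0.36872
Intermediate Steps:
M = -4
y(g) = 1 (y(g) = (2*g)/((2*g)) = (2*g)*(1/(2*g)) = 1)
((-13543 + v(69)) + y(153))/(36459 + (13 + M)²) = ((-13543 + 69) + 1)/(36459 + (13 - 4)²) = (-13474 + 1)/(36459 + 9²) = -13473/(36459 + 81) = -13473/36540 = -13473*1/36540 = -1497/4060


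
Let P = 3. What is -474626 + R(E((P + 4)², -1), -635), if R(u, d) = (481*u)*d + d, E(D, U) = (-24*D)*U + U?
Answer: -359361386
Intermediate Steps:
E(D, U) = U - 24*D*U (E(D, U) = -24*D*U + U = U - 24*D*U)
R(u, d) = d + 481*d*u (R(u, d) = 481*d*u + d = d + 481*d*u)
-474626 + R(E((P + 4)², -1), -635) = -474626 - 635*(1 + 481*(-(1 - 24*(3 + 4)²))) = -474626 - 635*(1 + 481*(-(1 - 24*7²))) = -474626 - 635*(1 + 481*(-(1 - 24*49))) = -474626 - 635*(1 + 481*(-(1 - 1176))) = -474626 - 635*(1 + 481*(-1*(-1175))) = -474626 - 635*(1 + 481*1175) = -474626 - 635*(1 + 565175) = -474626 - 635*565176 = -474626 - 358886760 = -359361386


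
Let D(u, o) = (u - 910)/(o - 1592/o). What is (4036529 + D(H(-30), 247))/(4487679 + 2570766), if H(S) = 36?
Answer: 15989215181/27959441771 ≈ 0.57187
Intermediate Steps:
D(u, o) = (-910 + u)/(o - 1592/o)
(4036529 + D(H(-30), 247))/(4487679 + 2570766) = (4036529 + 247*(-910 + 36)/(-1592 + 247²))/(4487679 + 2570766) = (4036529 + 247*(-874)/(-1592 + 61009))/7058445 = (4036529 + 247*(-874)/59417)*(1/7058445) = (4036529 + 247*(1/59417)*(-874))*(1/7058445) = (4036529 - 215878/59417)*(1/7058445) = (239838227715/59417)*(1/7058445) = 15989215181/27959441771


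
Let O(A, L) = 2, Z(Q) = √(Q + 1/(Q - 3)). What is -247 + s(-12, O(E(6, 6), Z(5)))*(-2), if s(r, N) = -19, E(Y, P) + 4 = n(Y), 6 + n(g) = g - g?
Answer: -209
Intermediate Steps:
Z(Q) = √(Q + 1/(-3 + Q))
n(g) = -6 (n(g) = -6 + (g - g) = -6 + 0 = -6)
E(Y, P) = -10 (E(Y, P) = -4 - 6 = -10)
-247 + s(-12, O(E(6, 6), Z(5)))*(-2) = -247 - 19*(-2) = -247 + 38 = -209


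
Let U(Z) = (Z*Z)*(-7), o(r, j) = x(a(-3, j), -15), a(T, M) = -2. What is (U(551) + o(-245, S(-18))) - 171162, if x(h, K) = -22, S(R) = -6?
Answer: -2296391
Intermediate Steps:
o(r, j) = -22
U(Z) = -7*Z² (U(Z) = Z²*(-7) = -7*Z²)
(U(551) + o(-245, S(-18))) - 171162 = (-7*551² - 22) - 171162 = (-7*303601 - 22) - 171162 = (-2125207 - 22) - 171162 = -2125229 - 171162 = -2296391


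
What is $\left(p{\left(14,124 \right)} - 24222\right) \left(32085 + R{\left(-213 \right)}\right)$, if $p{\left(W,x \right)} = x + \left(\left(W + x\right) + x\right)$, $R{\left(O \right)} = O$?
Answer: $-759700992$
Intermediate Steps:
$p{\left(W,x \right)} = W + 3 x$ ($p{\left(W,x \right)} = x + \left(W + 2 x\right) = W + 3 x$)
$\left(p{\left(14,124 \right)} - 24222\right) \left(32085 + R{\left(-213 \right)}\right) = \left(\left(14 + 3 \cdot 124\right) - 24222\right) \left(32085 - 213\right) = \left(\left(14 + 372\right) - 24222\right) 31872 = \left(386 - 24222\right) 31872 = \left(-23836\right) 31872 = -759700992$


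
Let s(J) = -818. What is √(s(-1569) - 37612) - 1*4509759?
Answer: -4509759 + 3*I*√4270 ≈ -4.5098e+6 + 196.04*I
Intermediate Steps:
√(s(-1569) - 37612) - 1*4509759 = √(-818 - 37612) - 1*4509759 = √(-38430) - 4509759 = 3*I*√4270 - 4509759 = -4509759 + 3*I*√4270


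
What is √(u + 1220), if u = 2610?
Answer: √3830 ≈ 61.887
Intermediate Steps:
√(u + 1220) = √(2610 + 1220) = √3830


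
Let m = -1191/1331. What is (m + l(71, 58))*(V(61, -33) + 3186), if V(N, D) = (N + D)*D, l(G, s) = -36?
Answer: -111080034/1331 ≈ -83456.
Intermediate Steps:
V(N, D) = D*(D + N) (V(N, D) = (D + N)*D = D*(D + N))
m = -1191/1331 (m = -1191*1/1331 = -1191/1331 ≈ -0.89482)
(m + l(71, 58))*(V(61, -33) + 3186) = (-1191/1331 - 36)*(-33*(-33 + 61) + 3186) = -49107*(-33*28 + 3186)/1331 = -49107*(-924 + 3186)/1331 = -49107/1331*2262 = -111080034/1331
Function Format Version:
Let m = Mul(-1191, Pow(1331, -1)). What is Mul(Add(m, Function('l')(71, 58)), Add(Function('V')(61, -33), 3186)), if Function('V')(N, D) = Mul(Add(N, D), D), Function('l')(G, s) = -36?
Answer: Rational(-111080034, 1331) ≈ -83456.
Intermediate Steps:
Function('V')(N, D) = Mul(D, Add(D, N)) (Function('V')(N, D) = Mul(Add(D, N), D) = Mul(D, Add(D, N)))
m = Rational(-1191, 1331) (m = Mul(-1191, Rational(1, 1331)) = Rational(-1191, 1331) ≈ -0.89482)
Mul(Add(m, Function('l')(71, 58)), Add(Function('V')(61, -33), 3186)) = Mul(Add(Rational(-1191, 1331), -36), Add(Mul(-33, Add(-33, 61)), 3186)) = Mul(Rational(-49107, 1331), Add(Mul(-33, 28), 3186)) = Mul(Rational(-49107, 1331), Add(-924, 3186)) = Mul(Rational(-49107, 1331), 2262) = Rational(-111080034, 1331)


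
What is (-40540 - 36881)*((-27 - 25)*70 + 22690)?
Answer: -1474870050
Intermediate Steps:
(-40540 - 36881)*((-27 - 25)*70 + 22690) = -77421*(-52*70 + 22690) = -77421*(-3640 + 22690) = -77421*19050 = -1474870050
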